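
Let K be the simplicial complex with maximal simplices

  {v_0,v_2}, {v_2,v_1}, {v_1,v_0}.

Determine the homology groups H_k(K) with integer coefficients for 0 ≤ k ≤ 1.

H_0 ≅ Z,  H_1 ≅ Z.

Fix the vertex order v_0 < v_1 < v_2 and write every simplex with vertices in increasing order. Then dim K = 1 and the simplices of K are:

  0-simplices (3): [v_0], [v_1], [v_2]
  1-simplices (3): [v_0,v_1], [v_0,v_2], [v_1,v_2]

giving chain groups C_0 ≅ Z^3, C_1 ≅ Z^3.

The boundary map ∂_1: C_1 → C_0 maps an edge to its endpoints' difference, ∂[p,q] = q − p. For instance
  ∂[v_1,v_2] = [v_2] − [v_1].
The 3×3 boundary matrix has rank 2 and Smith normal form diag(1,1).

Reading off H_k = ker ∂_k / im ∂_{k+1}:

  H_0: rank C_0 − rank ∂_1 = 3 − 2 = 1, and the invariant factors of ∂_1 are all 1, so H_0 = Z.
  H_1: rank ker ∂_1 − rank ∂_2 = (3 − 2) − 0 = 1, and there is no ∂_2, so H_1 = Z.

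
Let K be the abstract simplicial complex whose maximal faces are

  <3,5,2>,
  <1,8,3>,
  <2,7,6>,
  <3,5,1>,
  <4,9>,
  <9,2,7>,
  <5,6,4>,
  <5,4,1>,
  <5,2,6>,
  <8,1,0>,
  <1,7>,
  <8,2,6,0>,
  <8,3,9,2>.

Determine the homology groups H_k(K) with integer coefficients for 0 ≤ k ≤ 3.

K has 10 vertices, 26 edges, 17 triangles, 2 3-simplices.
rank ∂_0 = 0, rank ∂_1 = 9 ⇒ b_0 = 10 − 0 − 9 = 1; all invariant factors of ∂_1 are 1 so no torsion. So H_0 = Z.
rank ∂_1 = 9, rank ∂_2 = 15 ⇒ b_1 = 26 − 9 − 15 = 2; all invariant factors of ∂_2 are 1 so no torsion. So H_1 = Z^2.
rank ∂_2 = 15, rank ∂_3 = 2 ⇒ b_2 = 17 − 15 − 2 = 0; all invariant factors of ∂_3 are 1 so no torsion. So H_2 = 0.
rank ∂_3 = 2, rank ∂_4 = 0 ⇒ b_3 = 2 − 2 − 0 = 0. So H_3 = 0.

H_0 ≅ Z,  H_1 ≅ Z^2,  H_2 = 0,  H_3 = 0.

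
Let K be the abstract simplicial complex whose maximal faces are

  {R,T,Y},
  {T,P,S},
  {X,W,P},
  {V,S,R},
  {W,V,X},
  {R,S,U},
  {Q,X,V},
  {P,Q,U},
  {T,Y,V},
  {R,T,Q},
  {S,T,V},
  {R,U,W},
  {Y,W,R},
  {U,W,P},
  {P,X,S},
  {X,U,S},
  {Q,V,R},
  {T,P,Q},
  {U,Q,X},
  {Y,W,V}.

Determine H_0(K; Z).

Fix the vertex order P < Q < R < S < T < U < V < W < X < Y and write every simplex with vertices in increasing order. Then dim K = 2 and the simplices of K are:

  0-simplices (10): P, Q, R, S, T, U, V, W, X, Y
  1-simplices (30): PQ, PS, PT, PU, PW, PX, QR, QT, QU, QV, QX, RS, RT, RU, RV, RW, RY, ST, SU, SV, SX, TV, TY, UW, UX, VW, VX, VY, WX, WY
  2-simplices (20): PQT, PQU, PST, PSX, PUW, PWX, QRT, QRV, QUX, QVX, RSU, RSV, RTY, RUW, RWY, STV, SUX, TVY, VWX, VWY

so the chain groups are C_0 ≅ Z^10, C_1 ≅ Z^30, C_2 ≅ Z^20.

∂_1: C_1 → C_0 sends each edge [p,q] (with p < q) to q − p. For instance
  ∂VY = Y − V.
This gives a 10×30 integer matrix of rank 9; reducing to Smith normal form yields diagonal entries (1,1,1,1,1,1,1,1,1).

Boundary ∂_2: C_2 → C_1 acts by ∂[p,q,r] = [q,r] − [p,r] + [p,q]. For instance
  ∂PQT = QT − PT + PQ,
  ∂QUX = UX − QX + QU.
As a 30×20 matrix over Z this has rank 20, with invariant factors (1,1,1,1,1,1,1,1,1,1,1,1,1,1,1,1,1,1,1,2).

Reading off H_k = ker ∂_k / im ∂_{k+1}:

  H_0: rank C_0 − rank ∂_1 = 10 − 9 = 1, and the invariant factors of ∂_1 are all 1, so H_0 = Z.

H_0 ≅ Z.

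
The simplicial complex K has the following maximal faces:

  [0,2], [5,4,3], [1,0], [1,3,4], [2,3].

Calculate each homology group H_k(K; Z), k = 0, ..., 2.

H_0 ≅ Z,  H_1 ≅ Z,  H_2 = 0.

Order the vertices as 0 < 1 < 2 < 3 < 4 < 5. Listing each simplex with vertices in this order, K has dimension 2 with simplices:

  0-simplices (6): [0], [1], [2], [3], [4], [5]
  1-simplices (8): [0,1], [0,2], [1,3], [1,4], [2,3], [3,4], [3,5], [4,5]
  2-simplices (2): [1,3,4], [3,4,5]

Hence C_0 ≅ Z^6, C_1 ≅ Z^8, C_2 ≅ Z^2.

The boundary map ∂_1: C_1 → C_0 sends each edge [p,q] (with p < q) to q − p. For instance
  ∂[1,4] = [4] − [1].
The resulting 6×8 matrix has rank 5, and its Smith normal form has invariant factors (1,1,1,1,1).

Boundary ∂_2: C_2 → C_1 sends each 2-simplex [p,q,r] to [q,r] − [p,r] + [p,q]. For instance
  ∂[3,4,5] = [4,5] − [3,5] + [3,4],
  ∂[1,3,4] = [3,4] − [1,4] + [1,3].
This gives a 8×2 integer matrix of rank 2; reducing to Smith normal form yields diagonal entries (1,1).

Now H_k = ker ∂_k / im ∂_{k+1}, so:

  H_0: rank C_0 − rank ∂_1 = 6 − 5 = 1, and the invariant factors of ∂_1 are all 1, so H_0 ≅ Z.
  H_1: rank ker ∂_1 − rank ∂_2 = (8 − 5) − 2 = 1, and the invariant factors of ∂_2 are all 1, so H_1 ≅ Z.
  H_2: rank ker ∂_2 − rank ∂_3 = (2 − 2) − 0 = 0, and there is no ∂_3, so H_2 ≅ 0.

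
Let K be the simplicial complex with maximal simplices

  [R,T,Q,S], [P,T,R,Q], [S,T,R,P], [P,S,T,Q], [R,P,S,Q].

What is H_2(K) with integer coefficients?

Fix the vertex order P < Q < R < S < T and write every simplex with vertices in increasing order. Then dim K = 3 and the simplices of K are:

  0-simplices (5): P, Q, R, S, T
  1-simplices (10): PQ, PR, PS, PT, QR, QS, QT, RS, RT, ST
  2-simplices (10): PQR, PQS, PQT, PRS, PRT, PST, QRS, QRT, QST, RST
  3-simplices (5): PQRS, PQRT, PQST, PRST, QRST

giving chain groups C_0 ≅ Z^5, C_1 ≅ Z^10, C_2 ≅ Z^10, C_3 ≅ Z^5.

∂_1: C_1 → C_0 sends each edge [p,q] (with p < q) to q − p.
As a 5×10 matrix over Z this has rank 4, with invariant factors (1,1,1,1).

∂_2: C_2 → C_1 maps a triangle to the signed sum of its edges. For instance
  ∂PRS = RS − PS + PR,
  ∂PRT = RT − PT + PR.
The 10×10 boundary matrix has rank 6 and Smith normal form diag(1,1,1,1,1,1).

∂_3: C_3 → C_2 sends each 3-simplex σ to the alternating sum Σ_i (−1)^i (σ with its i-th vertex removed). For instance
  ∂PRST = RST − PST + PRT − PRS,
  ∂PQRS = QRS − PRS + PQS − PQR.
This gives a 10×5 integer matrix of rank 4; reducing to Smith normal form yields diagonal entries (1,1,1,1).

Now H_k = ker ∂_k / im ∂_{k+1}, so:

  H_2: rank ker ∂_2 − rank ∂_3 = (10 − 6) − 4 = 0, and the invariant factors of ∂_3 are all 1, so H_2 = 0.

(K is a triangulation of the 3-sphere S^3.)

H_2 ≅ 0.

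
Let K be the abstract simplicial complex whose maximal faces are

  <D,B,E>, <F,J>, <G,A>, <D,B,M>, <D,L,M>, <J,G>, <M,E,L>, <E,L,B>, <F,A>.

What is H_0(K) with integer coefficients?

H_0 ≅ Z^2.

Order the vertices as A < B < D < E < F < G < J < L < M. Listing each simplex with vertices in this order, K has dimension 2 with simplices:

  0-simplices (9): A, B, D, E, F, G, J, L, M
  1-simplices (14): AF, AG, BD, BE, BL, BM, DE, DL, DM, EL, EM, FJ, GJ, LM
  2-simplices (5): BDE, BDM, BEL, DLM, ELM

so the chain groups are C_0 ≅ Z^9, C_1 ≅ Z^14, C_2 ≅ Z^5.

The boundary map ∂_1: C_1 → C_0 is given by ∂[p,q] = [q] − [p].
This gives a 9×14 integer matrix of rank 7; reducing to Smith normal form yields diagonal entries (1,1,1,1,1,1,1).

The boundary map ∂_2: C_2 → C_1 acts by ∂[p,q,r] = [q,r] − [p,r] + [p,q]. For instance
  ∂BEL = EL − BL + BE,
  ∂ELM = LM − EM + EL.
This gives a 14×5 integer matrix of rank 5; reducing to Smith normal form yields diagonal entries (1,1,1,1,1).

Now H_k = ker ∂_k / im ∂_{k+1}, so:

  H_0: rank C_0 − rank ∂_1 = 9 − 7 = 2, and the invariant factors of ∂_1 are all 1, so H_0 = Z^2.

(K is a triangulation of the disjoint union of the Möbius band and the circle S^1.)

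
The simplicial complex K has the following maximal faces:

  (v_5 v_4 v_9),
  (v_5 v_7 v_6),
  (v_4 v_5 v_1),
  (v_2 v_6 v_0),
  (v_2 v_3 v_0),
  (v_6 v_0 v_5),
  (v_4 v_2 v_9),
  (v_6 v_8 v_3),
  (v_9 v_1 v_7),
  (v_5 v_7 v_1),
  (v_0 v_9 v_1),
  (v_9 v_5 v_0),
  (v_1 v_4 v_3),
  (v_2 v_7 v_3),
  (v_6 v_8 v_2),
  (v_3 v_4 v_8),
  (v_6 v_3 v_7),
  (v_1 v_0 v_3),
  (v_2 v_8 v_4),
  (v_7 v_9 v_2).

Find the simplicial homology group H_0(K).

H_0 = Z.

Take the total order v_0 < v_1 < v_2 < v_3 < v_4 < v_5 < v_6 < v_7 < v_8 < v_9 on the vertex set. Then K (dimension 2) consists of the simplices:

  0-simplices (10): [v_0], [v_1], [v_2], [v_3], [v_4], [v_5], [v_6], [v_7], [v_8], [v_9]
  1-simplices (30): (30 of them)
  2-simplices (20): (20 of them)

Hence C_0 ≅ Z^10, C_1 ≅ Z^30, C_2 ≅ Z^20.

∂_1: C_1 → C_0 is given by ∂[p,q] = [q] − [p]. For instance
  ∂[v_1,v_9] = [v_9] − [v_1].
The resulting 10×30 matrix has rank 9, and its Smith normal form has invariant factors (1,1,1,1,1,1,1,1,1).

Boundary ∂_2: C_2 → C_1 maps a triangle to the signed sum of its edges. For instance
  ∂[v_0,v_2,v_6] = [v_2,v_6] − [v_0,v_6] + [v_0,v_2],
  ∂[v_2,v_4,v_9] = [v_4,v_9] − [v_2,v_9] + [v_2,v_4].
As a 30×20 matrix over Z this has rank 20, with invariant factors (1,1,1,1,1,1,1,1,1,1,1,1,1,1,1,1,1,1,1,2).

Reading off H_k = ker ∂_k / im ∂_{k+1}:

  H_0: rank C_0 − rank ∂_1 = 10 − 9 = 1, and the invariant factors of ∂_1 are all 1, so H_0 ≅ Z.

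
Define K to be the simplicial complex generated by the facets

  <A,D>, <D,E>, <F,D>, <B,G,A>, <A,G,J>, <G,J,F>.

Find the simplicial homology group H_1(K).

Take the total order A < B < D < E < F < G < J on the vertex set. Then K (dimension 2) consists of the simplices:

  0-simplices (7): A, B, D, E, F, G, J
  1-simplices (10): AB, AD, AG, AJ, BG, DE, DF, FG, FJ, GJ
  2-simplices (3): ABG, AGJ, FGJ

so the chain groups are C_0 ≅ Z^7, C_1 ≅ Z^10, C_2 ≅ Z^3.

∂_1: C_1 → C_0 maps an edge to its endpoints' difference, ∂[p,q] = q − p.
As a 7×10 matrix over Z this has rank 6, with invariant factors (1,1,1,1,1,1).

Boundary ∂_2: C_2 → C_1 acts by ∂[p,q,r] = [q,r] − [p,r] + [p,q]. For instance
  ∂FGJ = GJ − FJ + FG,
  ∂ABG = BG − AG + AB.
This gives a 10×3 integer matrix of rank 3; reducing to Smith normal form yields diagonal entries (1,1,1).

Now H_k = ker ∂_k / im ∂_{k+1}, so:

  H_1: rank ker ∂_1 − rank ∂_2 = (10 − 6) − 3 = 1, and the invariant factors of ∂_2 are all 1, so H_1 = Z.

H_1 = Z.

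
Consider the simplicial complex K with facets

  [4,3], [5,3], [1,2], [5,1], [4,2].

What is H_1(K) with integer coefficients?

Order the vertices as 1 < 2 < 3 < 4 < 5. Listing each simplex with vertices in this order, K has dimension 1 with simplices:

  0-simplices (5): [1], [2], [3], [4], [5]
  1-simplices (5): [1,2], [1,5], [2,4], [3,4], [3,5]

so the chain groups are C_0 ≅ Z^5, C_1 ≅ Z^5.

The boundary map ∂_1: C_1 → C_0 sends each edge [p,q] (with p < q) to q − p.
The 5×5 boundary matrix has rank 4 and Smith normal form diag(1,1,1,1).

Reading off H_k = ker ∂_k / im ∂_{k+1}:

  H_1: rank ker ∂_1 − rank ∂_2 = (5 − 4) − 0 = 1, and there is no ∂_2, so H_1 ≅ Z.

H_1 = Z.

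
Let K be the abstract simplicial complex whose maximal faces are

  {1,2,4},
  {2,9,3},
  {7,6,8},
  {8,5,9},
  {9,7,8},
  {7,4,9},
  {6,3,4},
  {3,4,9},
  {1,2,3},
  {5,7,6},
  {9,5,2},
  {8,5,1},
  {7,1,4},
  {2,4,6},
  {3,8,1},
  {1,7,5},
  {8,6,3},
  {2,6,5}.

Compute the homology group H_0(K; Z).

H_0 ≅ Z.

Fix the vertex order 1 < 2 < 3 < 4 < 5 < 6 < 7 < 8 < 9 and write every simplex with vertices in increasing order. Then dim K = 2 and the simplices of K are:

  0-simplices (9): [1], [2], [3], [4], [5], [6], [7], [8], [9]
  1-simplices (27): (27 of them)
  2-simplices (18): [1,2,3], [1,2,4], [1,3,8], [1,4,7], [1,5,7], [1,5,8], [2,3,9], [2,4,6], [2,5,6], [2,5,9], [3,4,6], [3,4,9], [3,6,8], [4,7,9], [5,6,7], [5,8,9], [6,7,8], [7,8,9]

so the chain groups are C_0 ≅ Z^9, C_1 ≅ Z^27, C_2 ≅ Z^18.

Boundary ∂_1: C_1 → C_0 sends each edge [p,q] (with p < q) to q − p.
This gives a 9×27 integer matrix of rank 8; reducing to Smith normal form yields diagonal entries (1,1,1,1,1,1,1,1).

Boundary ∂_2: C_2 → C_1 maps a triangle to the signed sum of its edges. For instance
  ∂[1,2,3] = [2,3] − [1,3] + [1,2],
  ∂[1,2,4] = [2,4] − [1,4] + [1,2].
As a 27×18 matrix over Z this has rank 18, with invariant factors (1,1,1,1,1,1,1,1,1,1,1,1,1,1,1,1,1,2).

Now H_k = ker ∂_k / im ∂_{k+1}, so:

  H_0: rank C_0 − rank ∂_1 = 9 − 8 = 1, and the invariant factors of ∂_1 are all 1, so H_0 = Z.

(K is a triangulation of the Klein bottle.)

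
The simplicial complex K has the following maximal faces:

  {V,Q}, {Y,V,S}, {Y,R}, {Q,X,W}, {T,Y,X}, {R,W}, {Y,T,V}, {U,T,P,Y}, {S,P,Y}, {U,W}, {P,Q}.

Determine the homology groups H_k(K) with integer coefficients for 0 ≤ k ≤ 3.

We work with the vertex ordering P < Q < R < S < T < U < V < W < X < Y. The simplices of K, each written with vertices in increasing order, are:

  0-simplices (10): P, Q, R, S, T, U, V, W, X, Y
  1-simplices (21): PQ, PS, PT, PU, PY, QV, QW, QX, RW, RY, SV, SY, TU, TV, TX, TY, UW, UY, VY, WX, XY
  2-simplices (9): PSY, PTU, PTY, PUY, QWX, SVY, TUY, TVY, TXY
  3-simplices (1): PTUY

Hence C_0 ≅ Z^10, C_1 ≅ Z^21, C_2 ≅ Z^9, C_3 ≅ Z^1.

The boundary map ∂_1: C_1 → C_0 is given by ∂[p,q] = [q] − [p].
This gives a 10×21 integer matrix of rank 9; reducing to Smith normal form yields diagonal entries (1,1,1,1,1,1,1,1,1).

The boundary map ∂_2: C_2 → C_1 maps a triangle to the signed sum of its edges. For instance
  ∂QWX = WX − QX + QW,
  ∂PTY = TY − PY + PT.
This gives a 21×9 integer matrix of rank 8; reducing to Smith normal form yields diagonal entries (1,1,1,1,1,1,1,1).

∂_3: C_3 → C_2 sends each 3-simplex σ to the alternating sum Σ_i (−1)^i (σ with its i-th vertex removed). For instance
  ∂PTUY = TUY − PUY + PTY − PTU.
The resulting 9×1 matrix has rank 1, and its Smith normal form has invariant factors (1).

From H_k ≅ ker(∂_k) / im(∂_{k+1}) we obtain:

  H_0: rank C_0 − rank ∂_1 = 10 − 9 = 1, and the invariant factors of ∂_1 are all 1, so H_0 ≅ Z.
  H_1: rank ker ∂_1 − rank ∂_2 = (21 − 9) − 8 = 4, and the invariant factors of ∂_2 are all 1, so H_1 ≅ Z^4.
  H_2: rank ker ∂_2 − rank ∂_3 = (9 − 8) − 1 = 0, and the invariant factors of ∂_3 are all 1, so H_2 ≅ 0.
  H_3: rank ker ∂_3 − rank ∂_4 = (1 − 1) − 0 = 0, and there is no ∂_4, so H_3 ≅ 0.

H_0 = Z,  H_1 = Z^4,  H_2 = 0,  H_3 = 0.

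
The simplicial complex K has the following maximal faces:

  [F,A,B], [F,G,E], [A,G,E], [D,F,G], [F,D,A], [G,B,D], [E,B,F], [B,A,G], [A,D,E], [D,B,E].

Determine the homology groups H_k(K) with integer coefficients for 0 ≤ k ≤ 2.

Order the vertices as A < B < D < E < F < G. Listing each simplex with vertices in this order, K has dimension 2 with simplices:

  0-simplices (6): A, B, D, E, F, G
  1-simplices (15): AB, AD, AE, AF, AG, BD, BE, BF, BG, DE, DF, DG, EF, EG, FG
  2-simplices (10): ABF, ABG, ADE, ADF, AEG, BDE, BDG, BEF, DFG, EFG

giving chain groups C_0 ≅ Z^6, C_1 ≅ Z^15, C_2 ≅ Z^10.

Boundary ∂_1: C_1 → C_0 is given by ∂[p,q] = [q] − [p].
This gives a 6×15 integer matrix of rank 5; reducing to Smith normal form yields diagonal entries (1,1,1,1,1).

Boundary ∂_2: C_2 → C_1 maps a triangle to the signed sum of its edges. For instance
  ∂BDG = DG − BG + BD,
  ∂DFG = FG − DG + DF.
The resulting 15×10 matrix has rank 10, and its Smith normal form has invariant factors (1,1,1,1,1,1,1,1,1,2).

From H_k ≅ ker(∂_k) / im(∂_{k+1}) we obtain:

  H_0: rank C_0 − rank ∂_1 = 6 − 5 = 1, and the invariant factors of ∂_1 are all 1, so H_0 ≅ Z.
  H_1: rank ker ∂_1 − rank ∂_2 = (15 − 5) − 10 = 0, and ∂_2 has invariant factor 2 > 1, so H_1 ≅ Z/2Z.
  H_2: rank ker ∂_2 − rank ∂_3 = (10 − 10) − 0 = 0, and there is no ∂_3, so H_2 ≅ 0.

As a check, the Euler characteristic is 6 − 15 + 10 = 1, which agrees with 1 − 0 + 0 = 1.
(K is a triangulation of the real projective plane RP^2.)

H_0 ≅ Z,  H_1 ≅ Z/2Z,  H_2 = 0.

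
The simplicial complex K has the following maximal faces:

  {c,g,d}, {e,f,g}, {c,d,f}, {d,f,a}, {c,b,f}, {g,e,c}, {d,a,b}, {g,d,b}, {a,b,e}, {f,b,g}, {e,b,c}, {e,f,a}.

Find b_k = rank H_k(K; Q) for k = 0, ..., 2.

K has 7 vertices, 18 edges, 12 triangles.
rank ∂_0 = 0, rank ∂_1 = 6 ⇒ b_0 = 7 − 0 − 6 = 1; all invariant factors of ∂_1 are 1 so no torsion. So H_0 ≅ Z.
rank ∂_1 = 6, rank ∂_2 = 12 ⇒ b_1 = 18 − 6 − 12 = 0; ∂_2 has invariant factor(s) [2] giving torsion. So H_1 ≅ Z/2.
rank ∂_2 = 12, rank ∂_3 = 0 ⇒ b_2 = 12 − 12 − 0 = 0. So H_2 ≅ 0.

b_0 = 1, b_1 = 0, b_2 = 0.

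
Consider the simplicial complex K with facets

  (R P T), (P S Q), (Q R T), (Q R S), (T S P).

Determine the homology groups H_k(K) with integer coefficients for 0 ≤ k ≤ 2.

H_0 ≅ Z,  H_1 ≅ Z,  H_2 = 0.

Take the total order P < Q < R < S < T on the vertex set. Then K (dimension 2) consists of the simplices:

  0-simplices (5): P, Q, R, S, T
  1-simplices (10): PQ, PR, PS, PT, QR, QS, QT, RS, RT, ST
  2-simplices (5): PQS, PRT, PST, QRS, QRT

so the chain groups are C_0 ≅ Z^5, C_1 ≅ Z^10, C_2 ≅ Z^5.

∂_1: C_1 → C_0 is given by ∂[p,q] = [q] − [p].
The 5×10 boundary matrix has rank 4 and Smith normal form diag(1,1,1,1).

Boundary ∂_2: C_2 → C_1 sends each 2-simplex [p,q,r] to [q,r] − [p,r] + [p,q]. For instance
  ∂PQS = QS − PS + PQ,
  ∂QRS = RS − QS + QR.
As a 10×5 matrix over Z this has rank 5, with invariant factors (1,1,1,1,1).

From H_k ≅ ker(∂_k) / im(∂_{k+1}) we obtain:

  H_0: rank C_0 − rank ∂_1 = 5 − 4 = 1, and the invariant factors of ∂_1 are all 1, so H_0 = Z.
  H_1: rank ker ∂_1 − rank ∂_2 = (10 − 4) − 5 = 1, and the invariant factors of ∂_2 are all 1, so H_1 = Z.
  H_2: rank ker ∂_2 − rank ∂_3 = (5 − 5) − 0 = 0, and there is no ∂_3, so H_2 = 0.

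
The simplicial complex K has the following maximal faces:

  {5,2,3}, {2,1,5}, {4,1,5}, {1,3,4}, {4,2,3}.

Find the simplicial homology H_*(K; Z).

Take the total order 1 < 2 < 3 < 4 < 5 on the vertex set. Then K (dimension 2) consists of the simplices:

  0-simplices (5): [1], [2], [3], [4], [5]
  1-simplices (10): [1,2], [1,3], [1,4], [1,5], [2,3], [2,4], [2,5], [3,4], [3,5], [4,5]
  2-simplices (5): [1,2,5], [1,3,4], [1,4,5], [2,3,4], [2,3,5]

giving chain groups C_0 ≅ Z^5, C_1 ≅ Z^10, C_2 ≅ Z^5.

∂_1: C_1 → C_0 maps an edge to its endpoints' difference, ∂[p,q] = q − p.
The resulting 5×10 matrix has rank 4, and its Smith normal form has invariant factors (1,1,1,1).

The boundary map ∂_2: C_2 → C_1 acts by ∂[p,q,r] = [q,r] − [p,r] + [p,q]. For instance
  ∂[1,3,4] = [3,4] − [1,4] + [1,3],
  ∂[2,3,4] = [3,4] − [2,4] + [2,3].
The 10×5 boundary matrix has rank 5 and Smith normal form diag(1,1,1,1,1).

From H_k ≅ ker(∂_k) / im(∂_{k+1}) we obtain:

  H_0: rank C_0 − rank ∂_1 = 5 − 4 = 1, and the invariant factors of ∂_1 are all 1, so H_0 ≅ Z.
  H_1: rank ker ∂_1 − rank ∂_2 = (10 − 4) − 5 = 1, and the invariant factors of ∂_2 are all 1, so H_1 ≅ Z.
  H_2: rank ker ∂_2 − rank ∂_3 = (5 − 5) − 0 = 0, and there is no ∂_3, so H_2 ≅ 0.

As a check, the Euler characteristic is 5 − 10 + 5 = 0, which agrees with 1 − 1 + 0 = 0.
(K is a triangulation of the Möbius band.)

H_0 ≅ Z,  H_1 ≅ Z,  H_2 = 0.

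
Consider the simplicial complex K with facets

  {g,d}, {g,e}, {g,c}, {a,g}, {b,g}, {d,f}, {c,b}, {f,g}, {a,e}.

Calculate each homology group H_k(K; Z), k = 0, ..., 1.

Order the vertices as a < b < c < d < e < f < g. Listing each simplex with vertices in this order, K has dimension 1 with simplices:

  0-simplices (7): a, b, c, d, e, f, g
  1-simplices (9): ae, ag, bc, bg, cg, df, dg, eg, fg

so the chain groups are C_0 ≅ Z^7, C_1 ≅ Z^9.

∂_1: C_1 → C_0 sends each edge [p,q] (with p < q) to q − p.
As a 7×9 matrix over Z this has rank 6, with invariant factors (1,1,1,1,1,1).

Now H_k = ker ∂_k / im ∂_{k+1}, so:

  H_0: rank C_0 − rank ∂_1 = 7 − 6 = 1, and the invariant factors of ∂_1 are all 1, so H_0 = Z.
  H_1: rank ker ∂_1 − rank ∂_2 = (9 − 6) − 0 = 3, and there is no ∂_2, so H_1 = Z^3.

As a check, the Euler characteristic is 7 − 9 = -2, which agrees with 1 − 3 = -2.

H_0 = Z,  H_1 = Z^3.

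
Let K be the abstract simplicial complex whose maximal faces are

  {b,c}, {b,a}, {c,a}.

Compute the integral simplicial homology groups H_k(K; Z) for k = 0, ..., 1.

Order the vertices as a < b < c. Listing each simplex with vertices in this order, K has dimension 1 with simplices:

  0-simplices (3): a, b, c
  1-simplices (3): ab, ac, bc

Hence C_0 ≅ Z^3, C_1 ≅ Z^3.

Boundary ∂_1: C_1 → C_0 maps an edge to its endpoints' difference, ∂[p,q] = q − p.
The 3×3 boundary matrix has rank 2 and Smith normal form diag(1,1).

From H_k ≅ ker(∂_k) / im(∂_{k+1}) we obtain:

  H_0: rank C_0 − rank ∂_1 = 3 − 2 = 1, and the invariant factors of ∂_1 are all 1, so H_0 = Z.
  H_1: rank ker ∂_1 − rank ∂_2 = (3 − 2) − 0 = 1, and there is no ∂_2, so H_1 = Z.

H_0 ≅ Z,  H_1 ≅ Z.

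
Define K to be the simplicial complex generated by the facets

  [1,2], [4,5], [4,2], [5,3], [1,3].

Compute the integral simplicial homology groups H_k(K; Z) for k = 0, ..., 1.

Take the total order 1 < 2 < 3 < 4 < 5 on the vertex set. Then K (dimension 1) consists of the simplices:

  0-simplices (5): [1], [2], [3], [4], [5]
  1-simplices (5): [1,2], [1,3], [2,4], [3,5], [4,5]

so the chain groups are C_0 ≅ Z^5, C_1 ≅ Z^5.

The boundary map ∂_1: C_1 → C_0 maps an edge to its endpoints' difference, ∂[p,q] = q − p. For instance
  ∂[4,5] = [5] − [4].
As a 5×5 matrix over Z this has rank 4, with invariant factors (1,1,1,1).

From H_k ≅ ker(∂_k) / im(∂_{k+1}) we obtain:

  H_0: rank C_0 − rank ∂_1 = 5 − 4 = 1, and the invariant factors of ∂_1 are all 1, so H_0 ≅ Z.
  H_1: rank ker ∂_1 − rank ∂_2 = (5 − 4) − 0 = 1, and there is no ∂_2, so H_1 ≅ Z.

H_0 = Z,  H_1 = Z.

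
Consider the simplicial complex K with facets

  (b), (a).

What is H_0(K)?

K has 2 vertices.
rank ∂_0 = 0, rank ∂_1 = 0 ⇒ b_0 = 2 − 0 − 0 = 2. So H_0 ≅ Z^2.

H_0 ≅ Z^2.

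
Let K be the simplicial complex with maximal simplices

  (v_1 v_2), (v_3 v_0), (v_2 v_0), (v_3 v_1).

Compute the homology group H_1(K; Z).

Order the vertices as v_0 < v_1 < v_2 < v_3. Listing each simplex with vertices in this order, K has dimension 1 with simplices:

  0-simplices (4): [v_0], [v_1], [v_2], [v_3]
  1-simplices (4): [v_0,v_2], [v_0,v_3], [v_1,v_2], [v_1,v_3]

giving chain groups C_0 ≅ Z^4, C_1 ≅ Z^4.

∂_1: C_1 → C_0 is given by ∂[p,q] = [q] − [p].
As a 4×4 matrix over Z this has rank 3, with invariant factors (1,1,1).

Reading off H_k = ker ∂_k / im ∂_{k+1}:

  H_1: rank ker ∂_1 − rank ∂_2 = (4 − 3) − 0 = 1, and there is no ∂_2, so H_1 = Z.

H_1 ≅ Z.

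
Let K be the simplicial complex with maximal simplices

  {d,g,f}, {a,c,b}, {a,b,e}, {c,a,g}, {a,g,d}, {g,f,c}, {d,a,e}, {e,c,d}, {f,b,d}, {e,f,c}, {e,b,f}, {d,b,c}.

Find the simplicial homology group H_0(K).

Order the vertices as a < b < c < d < e < f < g. Listing each simplex with vertices in this order, K has dimension 2 with simplices:

  0-simplices (7): a, b, c, d, e, f, g
  1-simplices (18): ab, ac, ad, ae, ag, bc, bd, be, bf, cd, ce, cf, cg, de, df, dg, ef, fg
  2-simplices (12): abc, abe, acg, ade, adg, bcd, bdf, bef, cde, cef, cfg, dfg

giving chain groups C_0 ≅ Z^7, C_1 ≅ Z^18, C_2 ≅ Z^12.

Boundary ∂_1: C_1 → C_0 maps an edge to its endpoints' difference, ∂[p,q] = q − p. For instance
  ∂dg = g − d.
The 7×18 boundary matrix has rank 6 and Smith normal form diag(1,1,1,1,1,1).

Boundary ∂_2: C_2 → C_1 maps a triangle to the signed sum of its edges. For instance
  ∂adg = dg − ag + ad,
  ∂dfg = fg − dg + df.
The 18×12 boundary matrix has rank 12 and Smith normal form diag(1,1,1,1,1,1,1,1,1,1,1,2).

From H_k ≅ ker(∂_k) / im(∂_{k+1}) we obtain:

  H_0: rank C_0 − rank ∂_1 = 7 − 6 = 1, and the invariant factors of ∂_1 are all 1, so H_0 = Z.

H_0 ≅ Z.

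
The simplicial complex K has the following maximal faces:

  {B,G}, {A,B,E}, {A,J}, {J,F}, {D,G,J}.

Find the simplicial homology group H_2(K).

H_2 ≅ 0.

We work with the vertex ordering A < B < D < E < F < G < J. The simplices of K, each written with vertices in increasing order, are:

  0-simplices (7): A, B, D, E, F, G, J
  1-simplices (9): AB, AE, AJ, BE, BG, DG, DJ, FJ, GJ
  2-simplices (2): ABE, DGJ

giving chain groups C_0 ≅ Z^7, C_1 ≅ Z^9, C_2 ≅ Z^2.

The boundary map ∂_1: C_1 → C_0 maps an edge to its endpoints' difference, ∂[p,q] = q − p. For instance
  ∂FJ = J − F.
The 7×9 boundary matrix has rank 6 and Smith normal form diag(1,1,1,1,1,1).

The boundary map ∂_2: C_2 → C_1 sends each 2-simplex [p,q,r] to [q,r] − [p,r] + [p,q]. For instance
  ∂ABE = BE − AE + AB,
  ∂DGJ = GJ − DJ + DG.
This gives a 9×2 integer matrix of rank 2; reducing to Smith normal form yields diagonal entries (1,1).

Computing H_k = (kernel of ∂_k) / (image of ∂_{k+1}):

  H_2: rank ker ∂_2 − rank ∂_3 = (2 − 2) − 0 = 0, and there is no ∂_3, so H_2 = 0.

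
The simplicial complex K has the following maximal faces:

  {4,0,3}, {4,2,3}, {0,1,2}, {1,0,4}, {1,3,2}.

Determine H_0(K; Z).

H_0 = Z.

Fix the vertex order 0 < 1 < 2 < 3 < 4 and write every simplex with vertices in increasing order. Then dim K = 2 and the simplices of K are:

  0-simplices (5): [0], [1], [2], [3], [4]
  1-simplices (10): [0,1], [0,2], [0,3], [0,4], [1,2], [1,3], [1,4], [2,3], [2,4], [3,4]
  2-simplices (5): [0,1,2], [0,1,4], [0,3,4], [1,2,3], [2,3,4]

so the chain groups are C_0 ≅ Z^5, C_1 ≅ Z^10, C_2 ≅ Z^5.

The boundary map ∂_1: C_1 → C_0 maps an edge to its endpoints' difference, ∂[p,q] = q − p.
This gives a 5×10 integer matrix of rank 4; reducing to Smith normal form yields diagonal entries (1,1,1,1).

Boundary ∂_2: C_2 → C_1 maps a triangle to the signed sum of its edges. For instance
  ∂[0,1,4] = [1,4] − [0,4] + [0,1],
  ∂[1,2,3] = [2,3] − [1,3] + [1,2].
This gives a 10×5 integer matrix of rank 5; reducing to Smith normal form yields diagonal entries (1,1,1,1,1).

Now H_k = ker ∂_k / im ∂_{k+1}, so:

  H_0: rank C_0 − rank ∂_1 = 5 − 4 = 1, and the invariant factors of ∂_1 are all 1, so H_0 ≅ Z.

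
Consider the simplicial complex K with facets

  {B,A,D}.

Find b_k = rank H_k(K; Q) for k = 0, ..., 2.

We work with the vertex ordering A < B < D. The simplices of K, each written with vertices in increasing order, are:

  0-simplices (3): A, B, D
  1-simplices (3): AB, AD, BD
  2-simplices (1): ABD

so the chain groups are C_0 ≅ Z^3, C_1 ≅ Z^3, C_2 ≅ Z^1.

Boundary ∂_1: C_1 → C_0 maps an edge to its endpoints' difference, ∂[p,q] = q − p. For instance
  ∂AD = D − A.
This gives a 3×3 integer matrix of rank 2; reducing to Smith normal form yields diagonal entries (1,1).

The boundary map ∂_2: C_2 → C_1 sends each 2-simplex [p,q,r] to [q,r] − [p,r] + [p,q]. For instance
  ∂ABD = BD − AD + AB.
As a 3×1 matrix over Z this has rank 1, with invariant factors (1).

Computing H_k = (kernel of ∂_k) / (image of ∂_{k+1}):

  H_0: rank C_0 − rank ∂_1 = 3 − 2 = 1, and the invariant factors of ∂_1 are all 1, so H_0 = Z.
  H_1: rank ker ∂_1 − rank ∂_2 = (3 − 2) − 1 = 0, and the invariant factors of ∂_2 are all 1, so H_1 = 0.
  H_2: rank ker ∂_2 − rank ∂_3 = (1 − 1) − 0 = 0, and there is no ∂_3, so H_2 = 0.

As a check, the Euler characteristic is 3 − 3 + 1 = 1, which agrees with 1 − 0 + 0 = 1.

Hence the Betti numbers are b_0 = 1, b_1 = 0, b_2 = 0.

b_0 = 1, b_1 = 0, b_2 = 0.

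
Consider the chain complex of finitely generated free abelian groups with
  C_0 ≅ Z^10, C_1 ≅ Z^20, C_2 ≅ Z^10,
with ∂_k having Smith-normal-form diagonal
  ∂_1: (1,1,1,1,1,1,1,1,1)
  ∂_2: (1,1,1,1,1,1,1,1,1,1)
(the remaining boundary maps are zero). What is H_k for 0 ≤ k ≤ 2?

H_0 = Z,  H_1 = Z,  H_2 = 0.

H_0: b_0 = 10 − 0 − 9 = 1; torsion from ∂_1 factors > 1: none. So H_0 = Z.
H_1: b_1 = 20 − 9 − 10 = 1; torsion from ∂_2 factors > 1: none. So H_1 = Z.
H_2: b_2 = 10 − 10 − 0 = 0; torsion from ∂_3 factors > 1: none. So H_2 = 0.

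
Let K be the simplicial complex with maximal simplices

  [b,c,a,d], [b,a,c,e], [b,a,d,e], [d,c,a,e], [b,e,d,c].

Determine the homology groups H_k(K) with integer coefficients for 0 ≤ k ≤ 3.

K has 5 vertices, 10 edges, 10 triangles, 5 3-simplices.
rank ∂_0 = 0, rank ∂_1 = 4 ⇒ b_0 = 5 − 0 − 4 = 1; all invariant factors of ∂_1 are 1 so no torsion. So H_0 = Z.
rank ∂_1 = 4, rank ∂_2 = 6 ⇒ b_1 = 10 − 4 − 6 = 0; all invariant factors of ∂_2 are 1 so no torsion. So H_1 = 0.
rank ∂_2 = 6, rank ∂_3 = 4 ⇒ b_2 = 10 − 6 − 4 = 0; all invariant factors of ∂_3 are 1 so no torsion. So H_2 = 0.
rank ∂_3 = 4, rank ∂_4 = 0 ⇒ b_3 = 5 − 4 − 0 = 1. So H_3 = Z.

H_0 ≅ Z,  H_1 = 0,  H_2 = 0,  H_3 ≅ Z.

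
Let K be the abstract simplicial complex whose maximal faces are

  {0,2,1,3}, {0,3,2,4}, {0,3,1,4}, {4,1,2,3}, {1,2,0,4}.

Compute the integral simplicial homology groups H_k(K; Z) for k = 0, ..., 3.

Order the vertices as 0 < 1 < 2 < 3 < 4. Listing each simplex with vertices in this order, K has dimension 3 with simplices:

  0-simplices (5): [0], [1], [2], [3], [4]
  1-simplices (10): [0,1], [0,2], [0,3], [0,4], [1,2], [1,3], [1,4], [2,3], [2,4], [3,4]
  2-simplices (10): [0,1,2], [0,1,3], [0,1,4], [0,2,3], [0,2,4], [0,3,4], [1,2,3], [1,2,4], [1,3,4], [2,3,4]
  3-simplices (5): [0,1,2,3], [0,1,2,4], [0,1,3,4], [0,2,3,4], [1,2,3,4]

Hence C_0 ≅ Z^5, C_1 ≅ Z^10, C_2 ≅ Z^10, C_3 ≅ Z^5.

∂_1: C_1 → C_0 is given by ∂[p,q] = [q] − [p].
This gives a 5×10 integer matrix of rank 4; reducing to Smith normal form yields diagonal entries (1,1,1,1).

Boundary ∂_2: C_2 → C_1 acts by ∂[p,q,r] = [q,r] − [p,r] + [p,q]. For instance
  ∂[0,1,2] = [1,2] − [0,2] + [0,1],
  ∂[0,1,4] = [1,4] − [0,4] + [0,1].
This gives a 10×10 integer matrix of rank 6; reducing to Smith normal form yields diagonal entries (1,1,1,1,1,1).

Boundary ∂_3: C_3 → C_2 sends each 3-simplex σ to the alternating sum Σ_i (−1)^i (σ with its i-th vertex removed). For instance
  ∂[0,1,2,3] = [1,2,3] − [0,2,3] + [0,1,3] − [0,1,2],
  ∂[0,1,3,4] = [1,3,4] − [0,3,4] + [0,1,4] − [0,1,3].
As a 10×5 matrix over Z this has rank 4, with invariant factors (1,1,1,1).

Now H_k = ker ∂_k / im ∂_{k+1}, so:

  H_0: rank C_0 − rank ∂_1 = 5 − 4 = 1, and the invariant factors of ∂_1 are all 1, so H_0 ≅ Z.
  H_1: rank ker ∂_1 − rank ∂_2 = (10 − 4) − 6 = 0, and the invariant factors of ∂_2 are all 1, so H_1 ≅ 0.
  H_2: rank ker ∂_2 − rank ∂_3 = (10 − 6) − 4 = 0, and the invariant factors of ∂_3 are all 1, so H_2 ≅ 0.
  H_3: rank ker ∂_3 − rank ∂_4 = (5 − 4) − 0 = 1, and there is no ∂_4, so H_3 ≅ Z.

As a check, the Euler characteristic is 5 − 10 + 10 − 5 = 0, which agrees with 1 − 0 + 0 − 1 = 0.

H_0 = Z,  H_1 = 0,  H_2 = 0,  H_3 = Z.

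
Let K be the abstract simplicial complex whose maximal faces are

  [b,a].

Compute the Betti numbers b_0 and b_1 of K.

Fix the vertex order a < b and write every simplex with vertices in increasing order. Then dim K = 1 and the simplices of K are:

  0-simplices (2): a, b
  1-simplices (1): ab

Hence C_0 ≅ Z^2, C_1 ≅ Z^1.

Boundary ∂_1: C_1 → C_0 is given by ∂[p,q] = [q] − [p]. For instance
  ∂ab = b − a.
This gives a 2×1 integer matrix of rank 1; reducing to Smith normal form yields diagonal entries (1).

Computing H_k = (kernel of ∂_k) / (image of ∂_{k+1}):

  H_0: rank C_0 − rank ∂_1 = 2 − 1 = 1, and the invariant factors of ∂_1 are all 1, so H_0 ≅ Z.
  H_1: rank ker ∂_1 − rank ∂_2 = (1 − 1) − 0 = 0, and there is no ∂_2, so H_1 ≅ 0.

Hence the Betti numbers are b_0 = 1, b_1 = 0.

b_0 = 1, b_1 = 0.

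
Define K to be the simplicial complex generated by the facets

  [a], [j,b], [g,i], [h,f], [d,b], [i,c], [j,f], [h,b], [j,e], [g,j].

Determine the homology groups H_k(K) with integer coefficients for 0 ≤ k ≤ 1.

Order the vertices as a < b < c < d < e < f < g < h < i < j. Listing each simplex with vertices in this order, K has dimension 1 with simplices:

  0-simplices (10): a, b, c, d, e, f, g, h, i, j
  1-simplices (9): bd, bh, bj, ci, ej, fh, fj, gi, gj

Hence C_0 ≅ Z^10, C_1 ≅ Z^9.

∂_1: C_1 → C_0 is given by ∂[p,q] = [q] − [p]. For instance
  ∂fj = j − f.
The 10×9 boundary matrix has rank 8 and Smith normal form diag(1,1,1,1,1,1,1,1).

Now H_k = ker ∂_k / im ∂_{k+1}, so:

  H_0: rank C_0 − rank ∂_1 = 10 − 8 = 2, and the invariant factors of ∂_1 are all 1, so H_0 ≅ Z^2.
  H_1: rank ker ∂_1 − rank ∂_2 = (9 − 8) − 0 = 1, and there is no ∂_2, so H_1 ≅ Z.

As a check, the Euler characteristic is 10 − 9 = 1, which agrees with 2 − 1 = 1.

H_0 = Z^2,  H_1 = Z.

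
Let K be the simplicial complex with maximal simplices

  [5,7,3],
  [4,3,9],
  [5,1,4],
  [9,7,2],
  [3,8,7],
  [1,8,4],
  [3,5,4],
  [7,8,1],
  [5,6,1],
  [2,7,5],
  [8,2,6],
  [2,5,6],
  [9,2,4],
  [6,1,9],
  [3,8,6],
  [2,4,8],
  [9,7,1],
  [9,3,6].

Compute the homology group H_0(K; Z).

Order the vertices as 1 < 2 < 3 < 4 < 5 < 6 < 7 < 8 < 9. Listing each simplex with vertices in this order, K has dimension 2 with simplices:

  0-simplices (9): [1], [2], [3], [4], [5], [6], [7], [8], [9]
  1-simplices (27): (27 of them)
  2-simplices (18): [1,4,5], [1,4,8], [1,5,6], [1,6,9], [1,7,8], [1,7,9], [2,4,8], [2,4,9], [2,5,6], [2,5,7], [2,6,8], [2,7,9], [3,4,5], [3,4,9], [3,5,7], [3,6,8], [3,6,9], [3,7,8]

giving chain groups C_0 ≅ Z^9, C_1 ≅ Z^27, C_2 ≅ Z^18.

The boundary map ∂_1: C_1 → C_0 maps an edge to its endpoints' difference, ∂[p,q] = q − p. For instance
  ∂[4,8] = [8] − [4].
The resulting 9×27 matrix has rank 8, and its Smith normal form has invariant factors (1,1,1,1,1,1,1,1).

∂_2: C_2 → C_1 maps a triangle to the signed sum of its edges. For instance
  ∂[2,5,7] = [5,7] − [2,7] + [2,5],
  ∂[2,5,6] = [5,6] − [2,6] + [2,5].
This gives a 27×18 integer matrix of rank 17; reducing to Smith normal form yields diagonal entries (1,1,1,1,1,1,1,1,1,1,1,1,1,1,1,1,1).

From H_k ≅ ker(∂_k) / im(∂_{k+1}) we obtain:

  H_0: rank C_0 − rank ∂_1 = 9 − 8 = 1, and the invariant factors of ∂_1 are all 1, so H_0 ≅ Z.

H_0 ≅ Z.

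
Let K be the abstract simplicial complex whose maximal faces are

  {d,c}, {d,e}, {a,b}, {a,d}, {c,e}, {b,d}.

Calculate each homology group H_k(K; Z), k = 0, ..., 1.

H_0 = Z,  H_1 = Z^2.

Order the vertices as a < b < c < d < e. Listing each simplex with vertices in this order, K has dimension 1 with simplices:

  0-simplices (5): a, b, c, d, e
  1-simplices (6): ab, ad, bd, cd, ce, de

Hence C_0 ≅ Z^5, C_1 ≅ Z^6.

∂_1: C_1 → C_0 is given by ∂[p,q] = [q] − [p]. For instance
  ∂ce = e − c.
This gives a 5×6 integer matrix of rank 4; reducing to Smith normal form yields diagonal entries (1,1,1,1).

Computing H_k = (kernel of ∂_k) / (image of ∂_{k+1}):

  H_0: rank C_0 − rank ∂_1 = 5 − 4 = 1, and the invariant factors of ∂_1 are all 1, so H_0 = Z.
  H_1: rank ker ∂_1 − rank ∂_2 = (6 − 4) − 0 = 2, and there is no ∂_2, so H_1 = Z^2.

As a check, the Euler characteristic is 5 − 6 = -1, which agrees with 1 − 2 = -1.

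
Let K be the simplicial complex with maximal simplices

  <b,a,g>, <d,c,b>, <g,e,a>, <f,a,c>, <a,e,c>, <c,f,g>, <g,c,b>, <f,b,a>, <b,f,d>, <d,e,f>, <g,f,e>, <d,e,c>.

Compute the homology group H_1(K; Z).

H_1 ≅ Z/2Z.

Order the vertices as a < b < c < d < e < f < g. Listing each simplex with vertices in this order, K has dimension 2 with simplices:

  0-simplices (7): a, b, c, d, e, f, g
  1-simplices (18): ab, ac, ae, af, ag, bc, bd, bf, bg, cd, ce, cf, cg, de, df, ef, eg, fg
  2-simplices (12): abf, abg, ace, acf, aeg, bcd, bcg, bdf, cde, cfg, def, efg

so the chain groups are C_0 ≅ Z^7, C_1 ≅ Z^18, C_2 ≅ Z^12.

Boundary ∂_1: C_1 → C_0 is given by ∂[p,q] = [q] − [p]. For instance
  ∂ce = e − c.
The resulting 7×18 matrix has rank 6, and its Smith normal form has invariant factors (1,1,1,1,1,1).

Boundary ∂_2: C_2 → C_1 maps a triangle to the signed sum of its edges. For instance
  ∂bdf = df − bf + bd,
  ∂bcd = cd − bd + bc.
This gives a 18×12 integer matrix of rank 12; reducing to Smith normal form yields diagonal entries (1,1,1,1,1,1,1,1,1,1,1,2).

Now H_k = ker ∂_k / im ∂_{k+1}, so:

  H_1: rank ker ∂_1 − rank ∂_2 = (18 − 6) − 12 = 0, and ∂_2 has invariant factor 2 > 1, so H_1 = Z/2Z.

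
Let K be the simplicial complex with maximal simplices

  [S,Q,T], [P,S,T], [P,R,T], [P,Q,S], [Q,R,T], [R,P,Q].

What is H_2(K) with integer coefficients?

H_2 = Z.

Fix the vertex order P < Q < R < S < T and write every simplex with vertices in increasing order. Then dim K = 2 and the simplices of K are:

  0-simplices (5): P, Q, R, S, T
  1-simplices (9): PQ, PR, PS, PT, QR, QS, QT, RT, ST
  2-simplices (6): PQR, PQS, PRT, PST, QRT, QST

giving chain groups C_0 ≅ Z^5, C_1 ≅ Z^9, C_2 ≅ Z^6.

Boundary ∂_1: C_1 → C_0 sends each edge [p,q] (with p < q) to q − p. For instance
  ∂PS = S − P.
As a 5×9 matrix over Z this has rank 4, with invariant factors (1,1,1,1).

Boundary ∂_2: C_2 → C_1 acts by ∂[p,q,r] = [q,r] − [p,r] + [p,q]. For instance
  ∂QST = ST − QT + QS,
  ∂PQR = QR − PR + PQ.
This gives a 9×6 integer matrix of rank 5; reducing to Smith normal form yields diagonal entries (1,1,1,1,1).

Computing H_k = (kernel of ∂_k) / (image of ∂_{k+1}):

  H_2: rank ker ∂_2 − rank ∂_3 = (6 − 5) − 0 = 1, and there is no ∂_3, so H_2 = Z.

(K is a triangulation of the 2-sphere S^2.)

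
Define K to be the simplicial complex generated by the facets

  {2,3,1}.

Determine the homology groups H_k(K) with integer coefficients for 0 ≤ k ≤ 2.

H_0 = Z,  H_1 = 0,  H_2 = 0.

Take the total order 1 < 2 < 3 on the vertex set. Then K (dimension 2) consists of the simplices:

  0-simplices (3): [1], [2], [3]
  1-simplices (3): [1,2], [1,3], [2,3]
  2-simplices (1): [1,2,3]

Hence C_0 ≅ Z^3, C_1 ≅ Z^3, C_2 ≅ Z^1.

Boundary ∂_1: C_1 → C_0 sends each edge [p,q] (with p < q) to q − p.
The resulting 3×3 matrix has rank 2, and its Smith normal form has invariant factors (1,1).

∂_2: C_2 → C_1 maps a triangle to the signed sum of its edges. For instance
  ∂[1,2,3] = [2,3] − [1,3] + [1,2].
The 3×1 boundary matrix has rank 1 and Smith normal form diag(1).

From H_k ≅ ker(∂_k) / im(∂_{k+1}) we obtain:

  H_0: rank C_0 − rank ∂_1 = 3 − 2 = 1, and the invariant factors of ∂_1 are all 1, so H_0 = Z.
  H_1: rank ker ∂_1 − rank ∂_2 = (3 − 2) − 1 = 0, and the invariant factors of ∂_2 are all 1, so H_1 = 0.
  H_2: rank ker ∂_2 − rank ∂_3 = (1 − 1) − 0 = 0, and there is no ∂_3, so H_2 = 0.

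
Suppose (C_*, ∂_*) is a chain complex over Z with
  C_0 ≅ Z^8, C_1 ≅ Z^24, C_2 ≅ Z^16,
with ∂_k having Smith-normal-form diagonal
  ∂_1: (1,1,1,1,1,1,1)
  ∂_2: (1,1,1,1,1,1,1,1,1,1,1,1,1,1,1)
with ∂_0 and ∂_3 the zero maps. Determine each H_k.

H_0 = Z,  H_1 = Z^2,  H_2 = Z.

H_0: b_0 = 8 − 0 − 7 = 1; torsion from ∂_1 factors > 1: none. So H_0 = Z.
H_1: b_1 = 24 − 7 − 15 = 2; torsion from ∂_2 factors > 1: none. So H_1 = Z^2.
H_2: b_2 = 16 − 15 − 0 = 1; torsion from ∂_3 factors > 1: none. So H_2 = Z.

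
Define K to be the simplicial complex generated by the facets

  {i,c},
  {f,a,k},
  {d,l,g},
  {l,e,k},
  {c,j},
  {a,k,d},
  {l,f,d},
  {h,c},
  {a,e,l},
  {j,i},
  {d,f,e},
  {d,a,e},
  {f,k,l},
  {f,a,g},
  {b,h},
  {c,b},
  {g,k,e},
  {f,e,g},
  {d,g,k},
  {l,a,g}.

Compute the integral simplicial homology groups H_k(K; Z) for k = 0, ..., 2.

Take the total order a < b < c < d < e < f < g < h < i < j < k < l on the vertex set. Then K (dimension 2) consists of the simplices:

  0-simplices (12): a, b, c, d, e, f, g, h, i, j, k, l
  1-simplices (27): ad, ae, af, ag, ak, al, bc, bh, ch, ci, cj, de, df, dg, dk, dl, ef, eg, ek, el, fg, fk, fl, gk, gl, ij, kl
  2-simplices (14): ade, adk, ael, afg, afk, agl, def, dfl, dgk, dgl, efg, egk, ekl, fkl

giving chain groups C_0 ≅ Z^12, C_1 ≅ Z^27, C_2 ≅ Z^14.

∂_1: C_1 → C_0 sends each edge [p,q] (with p < q) to q − p.
The resulting 12×27 matrix has rank 10, and its Smith normal form has invariant factors (1,1,1,1,1,1,1,1,1,1).

Boundary ∂_2: C_2 → C_1 acts by ∂[p,q,r] = [q,r] − [p,r] + [p,q]. For instance
  ∂egk = gk − ek + eg,
  ∂ael = el − al + ae.
The resulting 27×14 matrix has rank 13, and its Smith normal form has invariant factors (1,1,1,1,1,1,1,1,1,1,1,1,1).

Computing H_k = (kernel of ∂_k) / (image of ∂_{k+1}):

  H_0: rank C_0 − rank ∂_1 = 12 − 10 = 2, and the invariant factors of ∂_1 are all 1, so H_0 = Z^2.
  H_1: rank ker ∂_1 − rank ∂_2 = (27 − 10) − 13 = 4, and the invariant factors of ∂_2 are all 1, so H_1 = Z^4.
  H_2: rank ker ∂_2 − rank ∂_3 = (14 − 13) − 0 = 1, and there is no ∂_3, so H_2 = Z.

As a check, the Euler characteristic is 12 − 27 + 14 = -1, which agrees with 2 − 4 + 1 = -1.
(K is a triangulation of the disjoint union of the torus T^2 and a wedge of 2 circles.)

H_0 ≅ Z^2,  H_1 ≅ Z^4,  H_2 ≅ Z.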